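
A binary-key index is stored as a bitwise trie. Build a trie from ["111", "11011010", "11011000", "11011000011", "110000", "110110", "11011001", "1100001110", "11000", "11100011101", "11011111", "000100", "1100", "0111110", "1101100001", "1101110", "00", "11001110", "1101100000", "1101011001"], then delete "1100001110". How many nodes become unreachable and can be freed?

4

After clearing the end-marker at "1100001110", prune upward until reaching a node still needed by another word.
The suffix "1110" (4 nodes) is used only by "1100001110"; "110000" is itself a stored word, so pruning stops there.
Nodes removed: 4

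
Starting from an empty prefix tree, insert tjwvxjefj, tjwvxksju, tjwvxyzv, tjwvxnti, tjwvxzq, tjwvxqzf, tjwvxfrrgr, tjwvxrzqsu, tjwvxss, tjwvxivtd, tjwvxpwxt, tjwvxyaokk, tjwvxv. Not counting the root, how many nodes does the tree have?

For each word, the new-node count is its length minus the longest prefix already in the trie:
  "tjwvxjefj" → 9 new (t, j, w, v, x, j, e, f, j)
  "tjwvxksju" → prefix "tjwvx" already present; 4 new (k, s, j, u)
  "tjwvxyzv" → prefix "tjwvx" already present; 3 new (y, z, v)
  "tjwvxnti" → prefix "tjwvx" already present; 3 new (n, t, i)
  "tjwvxzq" → prefix "tjwvx" already present; 2 new (z, q)
  "tjwvxqzf" → prefix "tjwvx" already present; 3 new (q, z, f)
  "tjwvxfrrgr" → prefix "tjwvx" already present; 5 new (f, r, r, g, r)
  "tjwvxrzqsu" → prefix "tjwvx" already present; 5 new (r, z, q, s, u)
  "tjwvxss" → prefix "tjwvx" already present; 2 new (s, s)
  "tjwvxivtd" → prefix "tjwvx" already present; 4 new (i, v, t, d)
  "tjwvxpwxt" → prefix "tjwvx" already present; 4 new (p, w, x, t)
  "tjwvxyaokk" → prefix "tjwvxy" already present; 4 new (a, o, k, k)
  "tjwvxv" → prefix "tjwvx" already present; 1 new (v)
Total nodes = 9 + 4 + 3 + 3 + 2 + 3 + 5 + 5 + 2 + 4 + 4 + 4 + 1 = 49

49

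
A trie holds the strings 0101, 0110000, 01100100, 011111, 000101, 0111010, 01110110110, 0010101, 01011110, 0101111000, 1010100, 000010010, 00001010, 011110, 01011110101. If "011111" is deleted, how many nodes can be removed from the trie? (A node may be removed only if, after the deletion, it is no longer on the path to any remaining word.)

A node on "011111"'s path can go only if nothing else ends at it or branches off below it.
The suffix "1" (1 node) is used only by "011111"; the node for "01111" still has the child "0", so pruning stops there.
Nodes removed: 1

1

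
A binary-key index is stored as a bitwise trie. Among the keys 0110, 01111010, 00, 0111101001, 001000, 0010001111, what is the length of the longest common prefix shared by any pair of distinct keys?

Equivalently: take the maximum, over all pairs, of their longest common prefix length.
e.g. "01111010" and "0111101001" share the prefix "01111010" of length 8; no pair shares a longer one.
Longest shared-prefix length: 8

8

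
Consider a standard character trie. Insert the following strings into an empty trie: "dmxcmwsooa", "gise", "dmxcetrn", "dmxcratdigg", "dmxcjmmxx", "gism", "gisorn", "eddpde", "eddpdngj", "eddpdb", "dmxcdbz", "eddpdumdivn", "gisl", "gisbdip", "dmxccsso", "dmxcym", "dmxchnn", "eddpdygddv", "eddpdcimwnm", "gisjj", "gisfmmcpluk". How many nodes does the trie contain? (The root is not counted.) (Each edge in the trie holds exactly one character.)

Trace insertions, counting only characters that open a new branch:
  "dmxcmwsooa" → 10 new (d, m, x, c, m, w, s, o, o, a)
  "gise" → 4 new (g, i, s, e)
  "dmxcetrn" → prefix "dmxc" already present; 4 new (e, t, r, n)
  "dmxcratdigg" → prefix "dmxc" already present; 7 new (r, a, t, d, i, g, g)
  "dmxcjmmxx" → prefix "dmxc" already present; 5 new (j, m, m, x, x)
  "gism" → prefix "gis" already present; 1 new (m)
  "gisorn" → prefix "gis" already present; 3 new (o, r, n)
  "eddpde" → 6 new (e, d, d, p, d, e)
  "eddpdngj" → prefix "eddpd" already present; 3 new (n, g, j)
  "eddpdb" → prefix "eddpd" already present; 1 new (b)
  "dmxcdbz" → prefix "dmxc" already present; 3 new (d, b, z)
  "eddpdumdivn" → prefix "eddpd" already present; 6 new (u, m, d, i, v, n)
  "gisl" → prefix "gis" already present; 1 new (l)
  "gisbdip" → prefix "gis" already present; 4 new (b, d, i, p)
  "dmxccsso" → prefix "dmxc" already present; 4 new (c, s, s, o)
  "dmxcym" → prefix "dmxc" already present; 2 new (y, m)
  "dmxchnn" → prefix "dmxc" already present; 3 new (h, n, n)
  "eddpdygddv" → prefix "eddpd" already present; 5 new (y, g, d, d, v)
  "eddpdcimwnm" → prefix "eddpd" already present; 6 new (c, i, m, w, n, m)
  "gisjj" → prefix "gis" already present; 2 new (j, j)
  "gisfmmcpluk" → prefix "gis" already present; 8 new (f, m, m, c, p, l, u, k)
Total nodes = 10 + 4 + 4 + 7 + 5 + 1 + 3 + 6 + 3 + 1 + 3 + 6 + 1 + 4 + 4 + 2 + 3 + 5 + 6 + 2 + 8 = 88

88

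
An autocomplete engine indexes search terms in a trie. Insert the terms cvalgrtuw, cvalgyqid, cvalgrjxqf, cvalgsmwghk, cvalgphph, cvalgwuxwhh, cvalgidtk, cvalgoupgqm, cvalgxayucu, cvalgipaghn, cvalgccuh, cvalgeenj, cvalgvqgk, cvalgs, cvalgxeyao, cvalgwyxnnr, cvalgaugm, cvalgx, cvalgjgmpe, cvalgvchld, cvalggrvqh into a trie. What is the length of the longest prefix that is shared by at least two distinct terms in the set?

6

Equivalently: take the maximum, over all pairs, of their longest common prefix length.
e.g. "cvalgidtk" and "cvalgipaghn" share the prefix "cvalgi" of length 6; no pair shares a longer one.
Longest shared-prefix length: 6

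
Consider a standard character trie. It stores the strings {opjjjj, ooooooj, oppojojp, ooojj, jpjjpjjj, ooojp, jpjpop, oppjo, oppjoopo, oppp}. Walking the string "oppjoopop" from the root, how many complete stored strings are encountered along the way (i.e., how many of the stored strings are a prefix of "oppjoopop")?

2

Check each prefix of "oppjoopop" against the stored set — each match is an end-marker on the path.
Prefixes of the query that are stored words: "oppjo", "oppjoopo"
Count: 2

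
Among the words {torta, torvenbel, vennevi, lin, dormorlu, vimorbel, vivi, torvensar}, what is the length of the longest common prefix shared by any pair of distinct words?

6

Look for the deepest trie node that still has at least two words in its subtree.
e.g. "torvenbel" and "torvensar" share the prefix "torven" of length 6; no pair shares a longer one.
Longest shared-prefix length: 6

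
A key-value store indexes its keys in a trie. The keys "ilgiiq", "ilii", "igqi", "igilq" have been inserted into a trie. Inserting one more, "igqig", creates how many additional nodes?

1

Walking "igqig" from the root, the first 4 characters ("igqi") follow existing edges; "g" is the first miss.
New nodes needed: |"igqig"| − 4 = 5 − 4 = 1.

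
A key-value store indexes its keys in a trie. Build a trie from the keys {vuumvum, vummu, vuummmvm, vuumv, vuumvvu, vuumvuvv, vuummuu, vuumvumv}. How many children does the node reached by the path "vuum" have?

The children of the "vuum" node are the distinct next characters among strings starting with "vuum".
Distinct next characters after "vuum": m, v.
That node has 2 child edges.

2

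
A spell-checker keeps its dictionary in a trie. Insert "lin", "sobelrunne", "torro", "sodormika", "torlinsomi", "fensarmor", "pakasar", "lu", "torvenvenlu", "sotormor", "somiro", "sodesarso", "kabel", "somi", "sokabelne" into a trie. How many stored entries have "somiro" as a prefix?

1

Filter for entries beginning with "somiro":
Words under "somiro": somiro
Count: 1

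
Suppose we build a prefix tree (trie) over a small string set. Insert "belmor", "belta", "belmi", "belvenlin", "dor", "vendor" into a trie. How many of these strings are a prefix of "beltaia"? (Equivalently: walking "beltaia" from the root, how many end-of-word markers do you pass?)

1

Check each prefix of "beltaia" against the stored set — each match is an end-marker on the path.
Prefixes of the query that are stored words: "belta"
Count: 1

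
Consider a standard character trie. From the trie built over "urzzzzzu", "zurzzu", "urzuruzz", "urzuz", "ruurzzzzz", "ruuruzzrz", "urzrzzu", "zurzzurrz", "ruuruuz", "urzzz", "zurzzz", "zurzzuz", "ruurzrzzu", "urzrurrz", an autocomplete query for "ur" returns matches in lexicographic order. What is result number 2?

urzrzzu

DFS of the "ur" subtree visits, in order: "urzrurrz", "urzrzzu", "urzuruzz", "urzuz", "urzzz", "urzzzzzu"
Position 2: urzrzzu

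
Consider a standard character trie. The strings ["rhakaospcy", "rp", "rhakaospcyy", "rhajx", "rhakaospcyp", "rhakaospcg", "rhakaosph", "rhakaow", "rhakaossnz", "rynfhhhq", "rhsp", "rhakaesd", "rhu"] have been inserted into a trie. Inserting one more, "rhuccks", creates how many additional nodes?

4

Walking "rhuccks" from the root, the first 3 characters ("rhu") follow existing edges; "c" is the first miss.
Each of the 4 remaining characters creates one node.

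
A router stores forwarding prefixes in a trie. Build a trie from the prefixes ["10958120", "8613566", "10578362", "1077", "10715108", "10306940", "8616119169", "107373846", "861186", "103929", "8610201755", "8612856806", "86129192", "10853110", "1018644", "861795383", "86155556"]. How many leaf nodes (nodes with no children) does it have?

Leaves are exactly the stored words that no other stored word extends.
Those words: "1018644", "10306940", "103929", "10578362", "10715108", "107373846", "1077", "10853110", "10958120", "8610201755", "861186", "8612856806", "86129192", "8613566", "86155556", "8616119169", "861795383"
Leaf count: 17

17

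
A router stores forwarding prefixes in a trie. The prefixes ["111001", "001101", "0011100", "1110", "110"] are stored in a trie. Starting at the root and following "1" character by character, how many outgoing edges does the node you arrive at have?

The children of the "1" node are the distinct next characters among strings starting with "1".
Distinct next characters after "1": 1.
That node has 1 child edge.

1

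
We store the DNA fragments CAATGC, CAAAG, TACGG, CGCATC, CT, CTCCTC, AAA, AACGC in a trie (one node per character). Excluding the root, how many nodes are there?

29

For each word, the new-node count is its length minus the longest prefix already in the trie:
  "CAATGC" → 6 new (C, A, A, T, G, C)
  "CAAAG" → prefix "CAA" already present; 2 new (A, G)
  "TACGG" → 5 new (T, A, C, G, G)
  "CGCATC" → prefix "C" already present; 5 new (G, C, A, T, C)
  "CT" → prefix "C" already present; 1 new (T)
  "CTCCTC" → prefix "CT" already present; 4 new (C, C, T, C)
  "AAA" → 3 new (A, A, A)
  "AACGC" → prefix "AA" already present; 3 new (C, G, C)
Total nodes = 6 + 2 + 5 + 5 + 1 + 4 + 3 + 3 = 29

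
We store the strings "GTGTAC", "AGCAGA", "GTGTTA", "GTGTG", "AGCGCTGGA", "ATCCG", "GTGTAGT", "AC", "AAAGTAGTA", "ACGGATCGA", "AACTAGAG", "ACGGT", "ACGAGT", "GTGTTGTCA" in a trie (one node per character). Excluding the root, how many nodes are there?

57

Count nodes per top-level branch (shared prefixes stored once):
  'A'-branch (AAAGTAGTA, AACTAGAG, AC, ACGAGT, ACGGATCGA, ACGGT, AGCAGA, AGCGCTGGA, ATCCG): 42 nodes
  'G'-branch (GTGTAC, GTGTAGT, GTGTG, GTGTTA, GTGTTGTCA): 15 nodes
Sum: 57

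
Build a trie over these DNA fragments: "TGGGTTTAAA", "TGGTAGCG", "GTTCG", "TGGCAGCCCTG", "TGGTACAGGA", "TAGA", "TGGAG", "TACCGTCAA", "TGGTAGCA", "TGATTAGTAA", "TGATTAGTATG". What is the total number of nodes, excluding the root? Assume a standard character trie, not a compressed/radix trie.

For each word, the new-node count is its length minus the longest prefix already in the trie:
  "TGGGTTTAAA" → 10 new (T, G, G, G, T, T, T, A, A, A)
  "TGGTAGCG" → prefix "TGG" already present; 5 new (T, A, G, C, G)
  "GTTCG" → 5 new (G, T, T, C, G)
  "TGGCAGCCCTG" → prefix "TGG" already present; 8 new (C, A, G, C, C, C, T, G)
  "TGGTACAGGA" → prefix "TGGTA" already present; 5 new (C, A, G, G, A)
  "TAGA" → prefix "T" already present; 3 new (A, G, A)
  "TGGAG" → prefix "TGG" already present; 2 new (A, G)
  "TACCGTCAA" → prefix "TA" already present; 7 new (C, C, G, T, C, A, A)
  "TGGTAGCA" → prefix "TGGTAGC" already present; 1 new (A)
  "TGATTAGTAA" → prefix "TG" already present; 8 new (A, T, T, A, G, T, A, A)
  "TGATTAGTATG" → prefix "TGATTAGTA" already present; 2 new (T, G)
Total nodes = 10 + 5 + 5 + 8 + 5 + 3 + 2 + 7 + 1 + 8 + 2 = 56

56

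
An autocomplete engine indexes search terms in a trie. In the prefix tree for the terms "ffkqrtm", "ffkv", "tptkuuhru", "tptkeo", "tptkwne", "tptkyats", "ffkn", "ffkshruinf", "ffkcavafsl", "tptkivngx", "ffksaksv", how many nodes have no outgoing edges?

Leaves are exactly the stored words that no other stored word extends.
Those words: "ffkcavafsl", "ffkn", "ffkqrtm", "ffksaksv", "ffkshruinf", "ffkv", "tptkeo", "tptkivngx", "tptkuuhru", "tptkwne", "tptkyats"
Leaf count: 11

11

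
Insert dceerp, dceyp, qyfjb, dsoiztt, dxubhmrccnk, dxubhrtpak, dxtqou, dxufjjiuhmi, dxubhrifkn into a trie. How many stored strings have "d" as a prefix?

8

Traverse to the node for "d", then collect every word in that subtree.
Matches: "dceerp", "dceyp", "dsoiztt", "dxtqou", "dxubhmrccnk", "dxubhrifkn", "dxubhrtpak", "dxufjjiuhmi"
Count: 8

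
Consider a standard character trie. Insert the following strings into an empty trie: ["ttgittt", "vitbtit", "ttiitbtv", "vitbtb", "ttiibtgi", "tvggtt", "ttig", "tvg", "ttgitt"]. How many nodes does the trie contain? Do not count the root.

31

Insert word by word; a character creates a node only if that edge doesn't already exist:
  "ttgittt" → 7 new (t, t, g, i, t, t, t)
  "vitbtit" → 7 new (v, i, t, b, t, i, t)
  "ttiitbtv" → prefix "tt" already present; 6 new (i, i, t, b, t, v)
  "vitbtb" → prefix "vitbt" already present; 1 new (b)
  "ttiibtgi" → prefix "ttii" already present; 4 new (b, t, g, i)
  "tvggtt" → prefix "t" already present; 5 new (v, g, g, t, t)
  "ttig" → prefix "tti" already present; 1 new (g)
  "tvg" → prefix "tvg" already present; 0 new (none)
  "ttgitt" → prefix "ttgitt" already present; 0 new (none)
Total nodes = 7 + 7 + 6 + 1 + 4 + 5 + 1 + 0 + 0 = 31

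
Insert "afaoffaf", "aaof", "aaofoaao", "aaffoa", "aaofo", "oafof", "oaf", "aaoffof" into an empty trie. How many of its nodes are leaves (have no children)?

5

Leaves are exactly the stored words that no other stored word extends.
Those words: "aaffoa", "aaoffof", "aaofoaao", "afaoffaf", "oafof"
Leaf count: 5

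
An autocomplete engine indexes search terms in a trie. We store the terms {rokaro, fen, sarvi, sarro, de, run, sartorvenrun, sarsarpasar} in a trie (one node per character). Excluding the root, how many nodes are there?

37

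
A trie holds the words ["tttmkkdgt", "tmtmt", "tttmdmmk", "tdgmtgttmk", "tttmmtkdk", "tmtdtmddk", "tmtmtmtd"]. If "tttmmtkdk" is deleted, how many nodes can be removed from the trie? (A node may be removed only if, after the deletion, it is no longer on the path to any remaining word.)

A node on "tttmmtkdk"'s path can go only if nothing else ends at it or branches off below it.
The suffix "mtkdk" (5 nodes) is used only by "tttmmtkdk"; the node for "tttm" still has the child "k", so pruning stops there.
Nodes removed: 5

5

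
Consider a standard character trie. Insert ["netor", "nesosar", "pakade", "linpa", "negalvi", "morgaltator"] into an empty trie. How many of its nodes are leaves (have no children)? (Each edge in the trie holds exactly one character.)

6

Leaves are exactly the stored words that no other stored word extends.
Those words: "linpa", "morgaltator", "negalvi", "nesosar", "netor", "pakade"
Leaf count: 6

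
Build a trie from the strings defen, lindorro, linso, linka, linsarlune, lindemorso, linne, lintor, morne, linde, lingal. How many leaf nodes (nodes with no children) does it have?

Leaves are exactly the stored words that no other stored word extends.
Those words: "defen", "lindemorso", "lindorro", "lingal", "linka", "linne", "linsarlune", "linso", "lintor", "morne"
Leaf count: 10

10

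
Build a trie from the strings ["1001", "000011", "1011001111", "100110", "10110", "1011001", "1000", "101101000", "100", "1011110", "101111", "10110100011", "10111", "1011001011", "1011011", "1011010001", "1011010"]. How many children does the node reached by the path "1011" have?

Walk "1011" from the root, arriving at one node.
Characters that immediately follow "1011" among the stored strings: {0, 1}.
That node has 2 child edges.

2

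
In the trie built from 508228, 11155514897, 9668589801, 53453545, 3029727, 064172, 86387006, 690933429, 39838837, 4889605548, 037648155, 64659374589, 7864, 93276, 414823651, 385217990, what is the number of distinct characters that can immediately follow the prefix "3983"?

1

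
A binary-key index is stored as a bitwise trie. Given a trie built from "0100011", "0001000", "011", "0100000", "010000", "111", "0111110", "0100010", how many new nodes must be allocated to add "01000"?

Every character of "01000" already lies on an existing path (it is a prefix of some stored word).
No new nodes are needed: 0.

0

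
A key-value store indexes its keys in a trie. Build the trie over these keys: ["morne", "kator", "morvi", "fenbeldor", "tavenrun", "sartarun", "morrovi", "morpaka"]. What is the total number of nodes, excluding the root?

Count nodes per top-level branch (shared prefixes stored once):
  'f'-branch (fenbeldor): 9 nodes
  'k'-branch (kator): 5 nodes
  'm'-branch (morne, morpaka, morrovi, morvi): 15 nodes
  's'-branch (sartarun): 8 nodes
  't'-branch (tavenrun): 8 nodes
Sum: 45

45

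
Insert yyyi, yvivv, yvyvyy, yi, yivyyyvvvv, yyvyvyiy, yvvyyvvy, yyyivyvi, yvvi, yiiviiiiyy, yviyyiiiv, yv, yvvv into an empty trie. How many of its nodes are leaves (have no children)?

10

Leaves are exactly the stored words that no other stored word extends.
Those words: "yiiviiiiyy", "yivyyyvvvv", "yvivv", "yviyyiiiv", "yvvi", "yvvv", "yvvyyvvy", "yvyvyy", "yyvyvyiy", "yyyivyvi"
Leaf count: 10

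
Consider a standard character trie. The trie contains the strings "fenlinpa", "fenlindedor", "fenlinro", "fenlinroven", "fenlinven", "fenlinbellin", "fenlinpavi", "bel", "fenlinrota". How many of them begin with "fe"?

Traverse to the node for "fe", then collect every word in that subtree.
Matches: "fenlinbellin", "fenlindedor", "fenlinpa", "fenlinpavi", "fenlinro", "fenlinrota", "fenlinroven", "fenlinven"
Count: 8

8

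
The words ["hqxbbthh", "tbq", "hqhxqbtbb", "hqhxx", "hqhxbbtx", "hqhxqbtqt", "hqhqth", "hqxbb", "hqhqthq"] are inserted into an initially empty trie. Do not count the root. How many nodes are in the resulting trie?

Trace insertions, counting only characters that open a new branch:
  "hqxbbthh" → 8 new (h, q, x, b, b, t, h, h)
  "tbq" → 3 new (t, b, q)
  "hqhxqbtbb" → prefix "hq" already present; 7 new (h, x, q, b, t, b, b)
  "hqhxx" → prefix "hqhx" already present; 1 new (x)
  "hqhxbbtx" → prefix "hqhx" already present; 4 new (b, b, t, x)
  "hqhxqbtqt" → prefix "hqhxqbt" already present; 2 new (q, t)
  "hqhqth" → prefix "hqh" already present; 3 new (q, t, h)
  "hqxbb" → prefix "hqxbb" already present; 0 new (none)
  "hqhqthq" → prefix "hqhqth" already present; 1 new (q)
Total nodes = 8 + 3 + 7 + 1 + 4 + 2 + 3 + 0 + 1 = 29

29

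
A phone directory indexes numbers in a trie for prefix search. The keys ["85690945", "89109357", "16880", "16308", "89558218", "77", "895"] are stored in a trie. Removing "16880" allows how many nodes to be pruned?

Walk "16880" from the leaf back toward the root, removing each node that no remaining word uses.
The suffix "880" (3 nodes) is used only by "16880"; the node for "16" still has the child "3", so pruning stops there.
Nodes removed: 3

3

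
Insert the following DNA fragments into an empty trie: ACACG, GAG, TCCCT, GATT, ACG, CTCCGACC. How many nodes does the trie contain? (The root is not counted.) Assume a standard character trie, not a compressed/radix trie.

24

Count nodes per top-level branch (shared prefixes stored once):
  'A'-branch (ACACG, ACG): 6 nodes
  'C'-branch (CTCCGACC): 8 nodes
  'G'-branch (GAG, GATT): 5 nodes
  'T'-branch (TCCCT): 5 nodes
Sum: 24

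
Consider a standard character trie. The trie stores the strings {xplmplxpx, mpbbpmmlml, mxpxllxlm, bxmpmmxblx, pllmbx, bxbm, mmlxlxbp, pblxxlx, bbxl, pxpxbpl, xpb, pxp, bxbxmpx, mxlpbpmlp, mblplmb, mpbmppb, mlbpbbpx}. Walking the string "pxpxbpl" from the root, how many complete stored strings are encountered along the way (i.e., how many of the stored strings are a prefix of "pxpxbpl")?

Walk "pxpxbpl" from the root; an end-of-word marker is hit whenever a stored word is a prefix of "pxpxbpl".
Prefixes of the query that are stored words: "pxp", "pxpxbpl"
Count: 2

2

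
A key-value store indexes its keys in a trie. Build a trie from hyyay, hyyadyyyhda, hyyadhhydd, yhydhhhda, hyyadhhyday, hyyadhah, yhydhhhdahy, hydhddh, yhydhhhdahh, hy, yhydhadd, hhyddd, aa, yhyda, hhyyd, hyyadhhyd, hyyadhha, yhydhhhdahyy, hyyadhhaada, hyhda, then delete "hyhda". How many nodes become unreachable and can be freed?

3

After clearing the end-marker at "hyhda", prune upward until reaching a node still needed by another word.
The suffix "hda" (3 nodes) is used only by "hyhda"; the node for "hy" still has the child "y", so pruning stops there.
Nodes removed: 3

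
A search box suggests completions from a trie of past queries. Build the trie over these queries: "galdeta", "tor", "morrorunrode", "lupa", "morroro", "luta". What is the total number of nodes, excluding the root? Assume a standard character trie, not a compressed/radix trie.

29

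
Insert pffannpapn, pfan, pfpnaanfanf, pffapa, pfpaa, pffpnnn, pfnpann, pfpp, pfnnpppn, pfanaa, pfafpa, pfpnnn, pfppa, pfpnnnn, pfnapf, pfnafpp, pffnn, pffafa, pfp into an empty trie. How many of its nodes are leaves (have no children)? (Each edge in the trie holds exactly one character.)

15

Leaves are exactly the stored words that no other stored word extends.
Those words: "pfafpa", "pfanaa", "pffafa", "pffannpapn", "pffapa", "pffnn", "pffpnnn", "pfnafpp", "pfnapf", "pfnnpppn", "pfnpann", "pfpaa", "pfpnaanfanf", "pfpnnnn", "pfppa"
Leaf count: 15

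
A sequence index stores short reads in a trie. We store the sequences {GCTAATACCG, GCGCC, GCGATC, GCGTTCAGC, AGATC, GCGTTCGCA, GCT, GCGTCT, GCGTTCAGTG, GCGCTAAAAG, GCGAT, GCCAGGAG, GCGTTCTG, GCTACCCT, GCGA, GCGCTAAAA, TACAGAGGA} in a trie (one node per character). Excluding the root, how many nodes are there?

61

For each word, the new-node count is its length minus the longest prefix already in the trie:
  "GCTAATACCG" → 10 new (G, C, T, A, A, T, A, C, C, G)
  "GCGCC" → prefix "GC" already present; 3 new (G, C, C)
  "GCGATC" → prefix "GCG" already present; 3 new (A, T, C)
  "GCGTTCAGC" → prefix "GCG" already present; 6 new (T, T, C, A, G, C)
  "AGATC" → 5 new (A, G, A, T, C)
  "GCGTTCGCA" → prefix "GCGTTC" already present; 3 new (G, C, A)
  "GCT" → prefix "GCT" already present; 0 new (none)
  "GCGTCT" → prefix "GCGT" already present; 2 new (C, T)
  "GCGTTCAGTG" → prefix "GCGTTCAG" already present; 2 new (T, G)
  "GCGCTAAAAG" → prefix "GCGC" already present; 6 new (T, A, A, A, A, G)
  "GCGAT" → prefix "GCGAT" already present; 0 new (none)
  "GCCAGGAG" → prefix "GC" already present; 6 new (C, A, G, G, A, G)
  "GCGTTCTG" → prefix "GCGTTC" already present; 2 new (T, G)
  "GCTACCCT" → prefix "GCTA" already present; 4 new (C, C, C, T)
  "GCGA" → prefix "GCGA" already present; 0 new (none)
  "GCGCTAAAA" → prefix "GCGCTAAAA" already present; 0 new (none)
  "TACAGAGGA" → 9 new (T, A, C, A, G, A, G, G, A)
Total nodes = 10 + 3 + 3 + 6 + 5 + 3 + 0 + 2 + 2 + 6 + 0 + 6 + 2 + 4 + 0 + 0 + 9 = 61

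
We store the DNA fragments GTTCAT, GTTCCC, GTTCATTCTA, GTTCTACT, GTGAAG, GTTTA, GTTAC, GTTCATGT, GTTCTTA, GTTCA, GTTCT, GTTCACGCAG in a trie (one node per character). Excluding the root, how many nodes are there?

33

Trie structure (* marks end of a word):
(root)
└─ G
   └─ T
      ├─ G
      │  └─ A
      │     └─ A
      │        └─ G *
      └─ T
         ├─ A
         │  └─ C *
         ├─ C
         │  ├─ A *
         │  │  ├─ C
         │  │  │  └─ G
         │  │  │     └─ C
         │  │  │        └─ A
         │  │  │           └─ G *
         │  │  └─ T *
         │  │     ├─ G
         │  │     │  └─ T *
         │  │     └─ T
         │  │        └─ C
         │  │           └─ T
         │  │              └─ A *
         │  ├─ C
         │  │  └─ C *
         │  └─ T *
         │     ├─ A
         │     │  └─ C
         │     │     └─ T *
         │     └─ T
         │        └─ A *
         └─ T
            └─ A *
Counting every labelled node above: 33.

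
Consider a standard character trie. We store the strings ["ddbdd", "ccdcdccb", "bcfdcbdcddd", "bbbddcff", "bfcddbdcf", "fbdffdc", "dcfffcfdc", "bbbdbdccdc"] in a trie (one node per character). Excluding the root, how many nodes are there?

Trace insertions, counting only characters that open a new branch:
  "ddbdd" → 5 new (d, d, b, d, d)
  "ccdcdccb" → 8 new (c, c, d, c, d, c, c, b)
  "bcfdcbdcddd" → 11 new (b, c, f, d, c, b, d, c, d, d, d)
  "bbbddcff" → prefix "b" already present; 7 new (b, b, d, d, c, f, f)
  "bfcddbdcf" → prefix "b" already present; 8 new (f, c, d, d, b, d, c, f)
  "fbdffdc" → 7 new (f, b, d, f, f, d, c)
  "dcfffcfdc" → prefix "d" already present; 8 new (c, f, f, f, c, f, d, c)
  "bbbdbdccdc" → prefix "bbbd" already present; 6 new (b, d, c, c, d, c)
Total nodes = 5 + 8 + 11 + 7 + 8 + 7 + 8 + 6 = 60

60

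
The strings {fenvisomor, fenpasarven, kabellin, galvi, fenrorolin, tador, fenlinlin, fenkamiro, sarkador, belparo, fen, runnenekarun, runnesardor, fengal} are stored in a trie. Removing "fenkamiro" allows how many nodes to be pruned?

Walk "fenkamiro" from the leaf back toward the root, removing each node that no remaining word uses.
The suffix "kamiro" (6 nodes) is used only by "fenkamiro"; the node for "fen" still has the child "v", so pruning stops there.
Nodes removed: 6

6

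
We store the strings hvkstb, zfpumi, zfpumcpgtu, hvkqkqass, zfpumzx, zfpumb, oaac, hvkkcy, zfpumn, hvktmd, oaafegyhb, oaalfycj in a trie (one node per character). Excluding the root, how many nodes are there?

For each word, the new-node count is its length minus the longest prefix already in the trie:
  "hvkstb" → 6 new (h, v, k, s, t, b)
  "zfpumi" → 6 new (z, f, p, u, m, i)
  "zfpumcpgtu" → prefix "zfpum" already present; 5 new (c, p, g, t, u)
  "hvkqkqass" → prefix "hvk" already present; 6 new (q, k, q, a, s, s)
  "zfpumzx" → prefix "zfpum" already present; 2 new (z, x)
  "zfpumb" → prefix "zfpum" already present; 1 new (b)
  "oaac" → 4 new (o, a, a, c)
  "hvkkcy" → prefix "hvk" already present; 3 new (k, c, y)
  "zfpumn" → prefix "zfpum" already present; 1 new (n)
  "hvktmd" → prefix "hvk" already present; 3 new (t, m, d)
  "oaafegyhb" → prefix "oaa" already present; 6 new (f, e, g, y, h, b)
  "oaalfycj" → prefix "oaa" already present; 5 new (l, f, y, c, j)
Total nodes = 6 + 6 + 5 + 6 + 2 + 1 + 4 + 3 + 1 + 3 + 6 + 5 = 48

48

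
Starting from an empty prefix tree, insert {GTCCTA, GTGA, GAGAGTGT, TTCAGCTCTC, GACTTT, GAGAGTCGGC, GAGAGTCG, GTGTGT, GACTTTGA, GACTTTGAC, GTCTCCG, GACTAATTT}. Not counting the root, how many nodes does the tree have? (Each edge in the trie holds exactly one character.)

For each word, the new-node count is its length minus the longest prefix already in the trie:
  "GTCCTA" → 6 new (G, T, C, C, T, A)
  "GTGA" → prefix "GT" already present; 2 new (G, A)
  "GAGAGTGT" → prefix "G" already present; 7 new (A, G, A, G, T, G, T)
  "TTCAGCTCTC" → 10 new (T, T, C, A, G, C, T, C, T, C)
  "GACTTT" → prefix "GA" already present; 4 new (C, T, T, T)
  "GAGAGTCGGC" → prefix "GAGAGT" already present; 4 new (C, G, G, C)
  "GAGAGTCG" → prefix "GAGAGTCG" already present; 0 new (none)
  "GTGTGT" → prefix "GTG" already present; 3 new (T, G, T)
  "GACTTTGA" → prefix "GACTTT" already present; 2 new (G, A)
  "GACTTTGAC" → prefix "GACTTTGA" already present; 1 new (C)
  "GTCTCCG" → prefix "GTC" already present; 4 new (T, C, C, G)
  "GACTAATTT" → prefix "GACT" already present; 5 new (A, A, T, T, T)
Total nodes = 6 + 2 + 7 + 10 + 4 + 4 + 0 + 3 + 2 + 1 + 4 + 5 = 48

48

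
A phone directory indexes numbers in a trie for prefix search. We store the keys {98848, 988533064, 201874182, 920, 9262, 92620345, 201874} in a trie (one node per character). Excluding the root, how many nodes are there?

28

For each word, the new-node count is its length minus the longest prefix already in the trie:
  "98848" → 5 new (9, 8, 8, 4, 8)
  "988533064" → prefix "988" already present; 6 new (5, 3, 3, 0, 6, 4)
  "201874182" → 9 new (2, 0, 1, 8, 7, 4, 1, 8, 2)
  "920" → prefix "9" already present; 2 new (2, 0)
  "9262" → prefix "92" already present; 2 new (6, 2)
  "92620345" → prefix "9262" already present; 4 new (0, 3, 4, 5)
  "201874" → prefix "201874" already present; 0 new (none)
Total nodes = 5 + 6 + 9 + 2 + 2 + 4 + 0 = 28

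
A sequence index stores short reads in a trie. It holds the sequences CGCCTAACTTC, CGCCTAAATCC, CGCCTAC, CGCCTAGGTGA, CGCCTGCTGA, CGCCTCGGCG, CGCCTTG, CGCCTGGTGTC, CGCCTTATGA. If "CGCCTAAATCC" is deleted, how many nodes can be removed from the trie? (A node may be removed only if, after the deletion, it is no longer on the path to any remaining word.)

Walk "CGCCTAAATCC" from the leaf back toward the root, removing each node that no remaining word uses.
The suffix "ATCC" (4 nodes) is used only by "CGCCTAAATCC"; the node for "CGCCTAA" still has the child "C", so pruning stops there.
Nodes removed: 4

4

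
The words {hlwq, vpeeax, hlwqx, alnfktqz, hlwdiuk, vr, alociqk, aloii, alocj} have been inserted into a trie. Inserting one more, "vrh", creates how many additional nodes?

Walking "vrh" from the root, the first 2 characters ("vr") follow existing edges; "h" is the first miss.
Each of the 1 remaining characters creates one node.

1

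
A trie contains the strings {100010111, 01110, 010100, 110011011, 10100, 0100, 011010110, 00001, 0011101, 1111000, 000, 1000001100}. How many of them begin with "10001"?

Traverse to the node for "10001", then collect every word in that subtree.
Words under "10001": 100010111
Count: 1

1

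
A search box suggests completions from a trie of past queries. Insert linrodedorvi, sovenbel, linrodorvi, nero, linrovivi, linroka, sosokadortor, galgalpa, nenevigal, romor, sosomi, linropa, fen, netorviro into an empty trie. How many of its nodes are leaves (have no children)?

14

A leaf is a node with no children — equivalently, the end of a word that is not a proper prefix of any other stored word.
Those words: "fen", "galgalpa", "linrodedorvi", "linrodorvi", "linroka", "linropa", "linrovivi", "nenevigal", "nero", "netorviro", "romor", "sosokadortor", "sosomi", "sovenbel"
Leaf count: 14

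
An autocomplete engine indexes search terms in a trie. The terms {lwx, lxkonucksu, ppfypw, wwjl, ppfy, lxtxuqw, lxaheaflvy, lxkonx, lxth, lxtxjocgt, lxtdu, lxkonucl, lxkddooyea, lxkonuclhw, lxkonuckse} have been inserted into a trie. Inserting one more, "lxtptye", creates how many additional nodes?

Walking "lxtptye" from the root, the first 3 characters ("lxt") follow existing edges; "p" is the first miss.
Each of the 4 remaining characters creates one node.

4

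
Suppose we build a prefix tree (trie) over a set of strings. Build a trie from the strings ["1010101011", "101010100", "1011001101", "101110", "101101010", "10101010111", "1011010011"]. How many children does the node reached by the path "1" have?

The children of the "1" node are the distinct next characters among strings starting with "1".
Distinct next characters after "1": 0.
That node has 1 child edge.

1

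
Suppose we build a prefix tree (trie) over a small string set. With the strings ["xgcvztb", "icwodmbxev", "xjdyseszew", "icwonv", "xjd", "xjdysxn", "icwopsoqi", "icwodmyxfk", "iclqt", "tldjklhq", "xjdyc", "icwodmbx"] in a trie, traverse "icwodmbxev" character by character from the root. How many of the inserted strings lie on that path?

Traverse "icwodmbxev" character by character; count nodes along the way that are marked as word ends.
Prefixes of the query that are stored words: "icwodmbx", "icwodmbxev"
Count: 2

2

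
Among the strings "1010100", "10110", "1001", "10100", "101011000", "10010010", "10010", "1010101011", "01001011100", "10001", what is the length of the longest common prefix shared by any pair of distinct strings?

6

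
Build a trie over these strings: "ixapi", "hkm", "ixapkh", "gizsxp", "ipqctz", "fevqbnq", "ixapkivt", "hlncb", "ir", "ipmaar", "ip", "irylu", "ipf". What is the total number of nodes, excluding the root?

Insert word by word; a character creates a node only if that edge doesn't already exist:
  "ixapi" → 5 new (i, x, a, p, i)
  "hkm" → 3 new (h, k, m)
  "ixapkh" → prefix "ixap" already present; 2 new (k, h)
  "gizsxp" → 6 new (g, i, z, s, x, p)
  "ipqctz" → prefix "i" already present; 5 new (p, q, c, t, z)
  "fevqbnq" → 7 new (f, e, v, q, b, n, q)
  "ixapkivt" → prefix "ixapk" already present; 3 new (i, v, t)
  "hlncb" → prefix "h" already present; 4 new (l, n, c, b)
  "ir" → prefix "i" already present; 1 new (r)
  "ipmaar" → prefix "ip" already present; 4 new (m, a, a, r)
  "ip" → prefix "ip" already present; 0 new (none)
  "irylu" → prefix "ir" already present; 3 new (y, l, u)
  "ipf" → prefix "ip" already present; 1 new (f)
Total nodes = 5 + 3 + 2 + 6 + 5 + 7 + 3 + 4 + 1 + 4 + 0 + 3 + 1 = 44

44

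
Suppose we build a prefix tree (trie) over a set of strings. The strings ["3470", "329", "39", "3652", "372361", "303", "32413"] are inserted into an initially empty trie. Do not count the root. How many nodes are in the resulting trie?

20

Insert word by word; a character creates a node only if that edge doesn't already exist:
  "3470" → 4 new (3, 4, 7, 0)
  "329" → prefix "3" already present; 2 new (2, 9)
  "39" → prefix "3" already present; 1 new (9)
  "3652" → prefix "3" already present; 3 new (6, 5, 2)
  "372361" → prefix "3" already present; 5 new (7, 2, 3, 6, 1)
  "303" → prefix "3" already present; 2 new (0, 3)
  "32413" → prefix "32" already present; 3 new (4, 1, 3)
Total nodes = 4 + 2 + 1 + 3 + 5 + 2 + 3 = 20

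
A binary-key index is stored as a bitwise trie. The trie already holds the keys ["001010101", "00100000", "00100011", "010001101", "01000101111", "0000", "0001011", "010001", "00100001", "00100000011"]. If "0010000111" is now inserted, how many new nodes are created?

The longest prefix of "0010000111" already in the trie is "00100001" (length 8).
New nodes needed: |"0010000111"| − 8 = 10 − 8 = 2.

2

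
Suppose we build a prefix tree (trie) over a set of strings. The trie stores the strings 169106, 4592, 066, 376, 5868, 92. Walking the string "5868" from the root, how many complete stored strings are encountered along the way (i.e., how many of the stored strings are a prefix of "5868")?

1

Walk "5868" from the root; an end-of-word marker is hit whenever a stored word is a prefix of "5868".
Prefixes of the query that are stored words: "5868"
Count: 1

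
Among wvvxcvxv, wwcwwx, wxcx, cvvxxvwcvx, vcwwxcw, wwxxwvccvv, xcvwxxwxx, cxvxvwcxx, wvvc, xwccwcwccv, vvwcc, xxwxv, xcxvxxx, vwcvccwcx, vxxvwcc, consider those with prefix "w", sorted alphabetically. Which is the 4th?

wwxxwvccvv

DFS of the "w" subtree visits, in order: "wvvc", "wvvxcvxv", "wwcwwx", "wwxxwvccvv", "wxcx"
Position 4: wwxxwvccvv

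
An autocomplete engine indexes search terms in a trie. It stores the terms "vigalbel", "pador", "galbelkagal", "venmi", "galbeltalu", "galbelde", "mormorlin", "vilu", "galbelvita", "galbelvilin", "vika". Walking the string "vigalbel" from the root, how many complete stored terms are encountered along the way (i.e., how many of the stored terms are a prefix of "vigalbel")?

1

Walk "vigalbel" from the root; an end-of-word marker is hit whenever a stored word is a prefix of "vigalbel".
Prefixes of the query that are stored words: "vigalbel"
Count: 1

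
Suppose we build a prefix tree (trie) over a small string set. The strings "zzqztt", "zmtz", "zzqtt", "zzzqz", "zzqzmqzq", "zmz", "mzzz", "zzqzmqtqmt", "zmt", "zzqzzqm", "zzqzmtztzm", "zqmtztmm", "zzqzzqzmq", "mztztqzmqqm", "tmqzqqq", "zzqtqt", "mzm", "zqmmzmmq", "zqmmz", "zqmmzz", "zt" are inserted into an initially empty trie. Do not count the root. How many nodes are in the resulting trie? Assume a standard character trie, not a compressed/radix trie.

71

Count nodes per top-level branch (shared prefixes stored once):
  'm'-branch (mzm, mztztqzmqqm, mzzz): 14 nodes
  't'-branch (tmqzqqq): 7 nodes
  'z'-branch (zmt, zmtz, zmz, zqmmz, zqmmzmmq, zqmmzz, zqmtztmm, zt, zzqtqt, zzqtt, zzqzmqtqmt, zzqzmqzq, zzqzmtztzm, zzqztt, zzqzzqm, zzqzzqzmq, zzzqz): 50 nodes
Sum: 71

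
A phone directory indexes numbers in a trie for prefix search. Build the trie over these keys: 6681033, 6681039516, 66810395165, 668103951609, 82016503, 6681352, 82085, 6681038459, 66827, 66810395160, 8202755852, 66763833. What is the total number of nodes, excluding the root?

Insert word by word; a character creates a node only if that edge doesn't already exist:
  "6681033" → 7 new (6, 6, 8, 1, 0, 3, 3)
  "6681039516" → prefix "668103" already present; 4 new (9, 5, 1, 6)
  "66810395165" → prefix "6681039516" already present; 1 new (5)
  "668103951609" → prefix "6681039516" already present; 2 new (0, 9)
  "82016503" → 8 new (8, 2, 0, 1, 6, 5, 0, 3)
  "6681352" → prefix "6681" already present; 3 new (3, 5, 2)
  "82085" → prefix "820" already present; 2 new (8, 5)
  "6681038459" → prefix "668103" already present; 4 new (8, 4, 5, 9)
  "66827" → prefix "668" already present; 2 new (2, 7)
  "66810395160" → prefix "66810395160" already present; 0 new (none)
  "8202755852" → prefix "820" already present; 7 new (2, 7, 5, 5, 8, 5, 2)
  "66763833" → prefix "66" already present; 6 new (7, 6, 3, 8, 3, 3)
Total nodes = 7 + 4 + 1 + 2 + 8 + 3 + 2 + 4 + 2 + 0 + 7 + 6 = 46

46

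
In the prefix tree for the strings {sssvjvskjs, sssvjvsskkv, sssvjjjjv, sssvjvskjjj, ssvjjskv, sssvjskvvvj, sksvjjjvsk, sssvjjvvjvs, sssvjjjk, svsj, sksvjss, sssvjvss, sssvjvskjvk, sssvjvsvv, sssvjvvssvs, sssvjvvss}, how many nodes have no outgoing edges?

14

A leaf is a node with no children — equivalently, the end of a word that is not a proper prefix of any other stored word.
Those words: "sksvjjjvsk", "sksvjss", "sssvjjjjv", "sssvjjjk", "sssvjjvvjvs", "sssvjskvvvj", "sssvjvskjjj", "sssvjvskjs", "sssvjvskjvk", "sssvjvsskkv", "sssvjvsvv", "sssvjvvssvs", "ssvjjskv", "svsj"
Leaf count: 14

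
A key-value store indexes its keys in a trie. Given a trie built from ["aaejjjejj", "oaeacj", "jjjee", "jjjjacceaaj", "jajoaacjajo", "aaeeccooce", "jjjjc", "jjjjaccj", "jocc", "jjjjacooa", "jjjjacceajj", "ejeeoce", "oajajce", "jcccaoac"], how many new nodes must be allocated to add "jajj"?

1

Walking "jajj" from the root, the first 3 characters ("jaj") follow existing edges; "j" is the first miss.
So 4 − 3 = 1 new nodes.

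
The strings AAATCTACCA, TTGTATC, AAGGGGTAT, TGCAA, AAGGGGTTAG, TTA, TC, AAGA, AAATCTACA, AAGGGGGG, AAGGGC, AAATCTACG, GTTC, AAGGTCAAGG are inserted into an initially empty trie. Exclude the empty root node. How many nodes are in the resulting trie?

49

For each word, the new-node count is its length minus the longest prefix already in the trie:
  "AAATCTACCA" → 10 new (A, A, A, T, C, T, A, C, C, A)
  "TTGTATC" → 7 new (T, T, G, T, A, T, C)
  "AAGGGGTAT" → prefix "AA" already present; 7 new (G, G, G, G, T, A, T)
  "TGCAA" → prefix "T" already present; 4 new (G, C, A, A)
  "AAGGGGTTAG" → prefix "AAGGGGT" already present; 3 new (T, A, G)
  "TTA" → prefix "TT" already present; 1 new (A)
  "TC" → prefix "T" already present; 1 new (C)
  "AAGA" → prefix "AAG" already present; 1 new (A)
  "AAATCTACA" → prefix "AAATCTAC" already present; 1 new (A)
  "AAGGGGGG" → prefix "AAGGGG" already present; 2 new (G, G)
  "AAGGGC" → prefix "AAGGG" already present; 1 new (C)
  "AAATCTACG" → prefix "AAATCTAC" already present; 1 new (G)
  "GTTC" → 4 new (G, T, T, C)
  "AAGGTCAAGG" → prefix "AAGG" already present; 6 new (T, C, A, A, G, G)
Total nodes = 10 + 7 + 7 + 4 + 3 + 1 + 1 + 1 + 1 + 2 + 1 + 1 + 4 + 6 = 49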